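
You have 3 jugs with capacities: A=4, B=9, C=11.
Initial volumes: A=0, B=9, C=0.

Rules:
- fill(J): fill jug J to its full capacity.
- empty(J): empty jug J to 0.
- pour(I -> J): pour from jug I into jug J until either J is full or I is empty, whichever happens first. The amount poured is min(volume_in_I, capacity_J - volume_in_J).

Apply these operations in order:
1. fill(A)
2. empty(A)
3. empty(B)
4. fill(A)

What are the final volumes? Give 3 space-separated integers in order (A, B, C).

Answer: 4 0 0

Derivation:
Step 1: fill(A) -> (A=4 B=9 C=0)
Step 2: empty(A) -> (A=0 B=9 C=0)
Step 3: empty(B) -> (A=0 B=0 C=0)
Step 4: fill(A) -> (A=4 B=0 C=0)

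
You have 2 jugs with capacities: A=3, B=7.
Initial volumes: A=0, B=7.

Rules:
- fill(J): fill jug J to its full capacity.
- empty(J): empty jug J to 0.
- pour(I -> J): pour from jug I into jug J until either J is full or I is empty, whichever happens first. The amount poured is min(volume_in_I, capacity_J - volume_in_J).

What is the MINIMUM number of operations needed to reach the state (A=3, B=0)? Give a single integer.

BFS from (A=0, B=7). One shortest path:
  1. fill(A) -> (A=3 B=7)
  2. empty(B) -> (A=3 B=0)
Reached target in 2 moves.

Answer: 2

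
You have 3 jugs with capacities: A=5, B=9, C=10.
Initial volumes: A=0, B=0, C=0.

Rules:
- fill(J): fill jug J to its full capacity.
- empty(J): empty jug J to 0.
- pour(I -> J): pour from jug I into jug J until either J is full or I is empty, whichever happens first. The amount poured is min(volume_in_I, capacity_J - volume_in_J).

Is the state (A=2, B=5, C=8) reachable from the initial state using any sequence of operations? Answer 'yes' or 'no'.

Answer: no

Derivation:
BFS explored all 372 reachable states.
Reachable set includes: (0,0,0), (0,0,1), (0,0,2), (0,0,3), (0,0,4), (0,0,5), (0,0,6), (0,0,7), (0,0,8), (0,0,9), (0,0,10), (0,1,0) ...
Target (A=2, B=5, C=8) not in reachable set → no.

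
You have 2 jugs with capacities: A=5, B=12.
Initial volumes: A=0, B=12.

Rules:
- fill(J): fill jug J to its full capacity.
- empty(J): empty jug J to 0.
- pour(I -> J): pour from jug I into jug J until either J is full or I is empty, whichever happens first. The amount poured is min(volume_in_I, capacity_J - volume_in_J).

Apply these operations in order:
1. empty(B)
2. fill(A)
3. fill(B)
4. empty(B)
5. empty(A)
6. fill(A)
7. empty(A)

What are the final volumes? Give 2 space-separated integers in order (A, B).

Answer: 0 0

Derivation:
Step 1: empty(B) -> (A=0 B=0)
Step 2: fill(A) -> (A=5 B=0)
Step 3: fill(B) -> (A=5 B=12)
Step 4: empty(B) -> (A=5 B=0)
Step 5: empty(A) -> (A=0 B=0)
Step 6: fill(A) -> (A=5 B=0)
Step 7: empty(A) -> (A=0 B=0)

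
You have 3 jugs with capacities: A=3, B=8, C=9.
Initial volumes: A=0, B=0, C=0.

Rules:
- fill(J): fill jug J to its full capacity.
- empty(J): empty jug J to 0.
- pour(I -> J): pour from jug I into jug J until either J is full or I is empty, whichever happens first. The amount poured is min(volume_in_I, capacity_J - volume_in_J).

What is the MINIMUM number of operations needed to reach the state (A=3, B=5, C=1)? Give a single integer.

BFS from (A=0, B=0, C=0). One shortest path:
  1. fill(C) -> (A=0 B=0 C=9)
  2. pour(C -> B) -> (A=0 B=8 C=1)
  3. pour(B -> A) -> (A=3 B=5 C=1)
Reached target in 3 moves.

Answer: 3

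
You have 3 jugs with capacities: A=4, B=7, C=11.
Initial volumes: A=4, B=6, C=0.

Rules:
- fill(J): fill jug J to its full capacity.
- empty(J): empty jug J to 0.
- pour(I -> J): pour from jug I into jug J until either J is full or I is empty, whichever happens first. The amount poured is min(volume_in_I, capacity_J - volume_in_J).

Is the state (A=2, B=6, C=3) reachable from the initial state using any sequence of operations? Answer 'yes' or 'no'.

BFS explored all 300 reachable states.
Reachable set includes: (0,0,0), (0,0,1), (0,0,2), (0,0,3), (0,0,4), (0,0,5), (0,0,6), (0,0,7), (0,0,8), (0,0,9), (0,0,10), (0,0,11) ...
Target (A=2, B=6, C=3) not in reachable set → no.

Answer: no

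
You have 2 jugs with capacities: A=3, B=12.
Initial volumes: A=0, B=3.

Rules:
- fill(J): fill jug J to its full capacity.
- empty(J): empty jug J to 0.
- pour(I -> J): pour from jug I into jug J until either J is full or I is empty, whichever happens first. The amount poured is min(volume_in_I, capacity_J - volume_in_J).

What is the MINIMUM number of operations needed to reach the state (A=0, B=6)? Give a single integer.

Answer: 2

Derivation:
BFS from (A=0, B=3). One shortest path:
  1. fill(A) -> (A=3 B=3)
  2. pour(A -> B) -> (A=0 B=6)
Reached target in 2 moves.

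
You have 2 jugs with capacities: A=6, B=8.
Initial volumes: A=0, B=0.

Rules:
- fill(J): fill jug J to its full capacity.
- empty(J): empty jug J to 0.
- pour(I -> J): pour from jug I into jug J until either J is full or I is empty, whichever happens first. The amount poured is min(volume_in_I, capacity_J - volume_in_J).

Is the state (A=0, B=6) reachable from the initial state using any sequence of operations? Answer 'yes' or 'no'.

BFS from (A=0, B=0):
  1. fill(A) -> (A=6 B=0)
  2. pour(A -> B) -> (A=0 B=6)
Target reached → yes.

Answer: yes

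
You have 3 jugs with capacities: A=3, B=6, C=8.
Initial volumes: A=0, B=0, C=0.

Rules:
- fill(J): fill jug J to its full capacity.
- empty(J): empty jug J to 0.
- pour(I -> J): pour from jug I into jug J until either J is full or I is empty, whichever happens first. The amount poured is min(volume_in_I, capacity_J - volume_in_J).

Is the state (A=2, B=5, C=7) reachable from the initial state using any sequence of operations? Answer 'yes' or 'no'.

Answer: no

Derivation:
BFS explored all 182 reachable states.
Reachable set includes: (0,0,0), (0,0,1), (0,0,2), (0,0,3), (0,0,4), (0,0,5), (0,0,6), (0,0,7), (0,0,8), (0,1,0), (0,1,1), (0,1,2) ...
Target (A=2, B=5, C=7) not in reachable set → no.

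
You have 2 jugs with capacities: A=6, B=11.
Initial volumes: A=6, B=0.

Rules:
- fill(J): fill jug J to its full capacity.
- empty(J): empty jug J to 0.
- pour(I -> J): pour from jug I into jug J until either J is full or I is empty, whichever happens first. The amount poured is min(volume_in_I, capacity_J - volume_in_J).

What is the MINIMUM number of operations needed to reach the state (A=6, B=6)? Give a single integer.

BFS from (A=6, B=0). One shortest path:
  1. pour(A -> B) -> (A=0 B=6)
  2. fill(A) -> (A=6 B=6)
Reached target in 2 moves.

Answer: 2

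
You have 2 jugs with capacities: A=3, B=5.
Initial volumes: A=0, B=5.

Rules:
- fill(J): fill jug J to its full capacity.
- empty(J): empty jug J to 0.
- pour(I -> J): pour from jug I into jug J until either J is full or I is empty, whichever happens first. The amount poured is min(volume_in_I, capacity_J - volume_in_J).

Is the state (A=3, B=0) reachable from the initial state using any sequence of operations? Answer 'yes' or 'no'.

Answer: yes

Derivation:
BFS from (A=0, B=5):
  1. fill(A) -> (A=3 B=5)
  2. empty(B) -> (A=3 B=0)
Target reached → yes.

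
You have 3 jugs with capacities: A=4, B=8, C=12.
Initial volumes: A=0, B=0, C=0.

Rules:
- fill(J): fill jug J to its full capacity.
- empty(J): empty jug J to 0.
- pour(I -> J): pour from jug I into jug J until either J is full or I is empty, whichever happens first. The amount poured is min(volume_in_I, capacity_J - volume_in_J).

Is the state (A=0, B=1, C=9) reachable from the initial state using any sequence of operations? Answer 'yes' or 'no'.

Answer: no

Derivation:
BFS explored all 24 reachable states.
Reachable set includes: (0,0,0), (0,0,4), (0,0,8), (0,0,12), (0,4,0), (0,4,4), (0,4,8), (0,4,12), (0,8,0), (0,8,4), (0,8,8), (0,8,12) ...
Target (A=0, B=1, C=9) not in reachable set → no.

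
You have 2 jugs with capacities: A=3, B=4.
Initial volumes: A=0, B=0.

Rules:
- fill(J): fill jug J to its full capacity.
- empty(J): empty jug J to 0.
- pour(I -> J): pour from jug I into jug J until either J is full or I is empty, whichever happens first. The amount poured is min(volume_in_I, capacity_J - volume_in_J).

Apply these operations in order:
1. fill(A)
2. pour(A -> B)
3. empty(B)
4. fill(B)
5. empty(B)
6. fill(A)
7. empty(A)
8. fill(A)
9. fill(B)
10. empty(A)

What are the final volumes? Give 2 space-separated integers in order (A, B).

Answer: 0 4

Derivation:
Step 1: fill(A) -> (A=3 B=0)
Step 2: pour(A -> B) -> (A=0 B=3)
Step 3: empty(B) -> (A=0 B=0)
Step 4: fill(B) -> (A=0 B=4)
Step 5: empty(B) -> (A=0 B=0)
Step 6: fill(A) -> (A=3 B=0)
Step 7: empty(A) -> (A=0 B=0)
Step 8: fill(A) -> (A=3 B=0)
Step 9: fill(B) -> (A=3 B=4)
Step 10: empty(A) -> (A=0 B=4)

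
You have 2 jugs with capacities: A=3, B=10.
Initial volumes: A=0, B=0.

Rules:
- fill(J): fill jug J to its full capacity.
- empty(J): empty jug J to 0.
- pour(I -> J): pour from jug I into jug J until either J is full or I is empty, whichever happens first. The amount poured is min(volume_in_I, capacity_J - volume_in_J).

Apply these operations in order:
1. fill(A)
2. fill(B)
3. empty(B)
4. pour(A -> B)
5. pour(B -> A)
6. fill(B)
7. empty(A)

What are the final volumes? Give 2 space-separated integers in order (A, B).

Step 1: fill(A) -> (A=3 B=0)
Step 2: fill(B) -> (A=3 B=10)
Step 3: empty(B) -> (A=3 B=0)
Step 4: pour(A -> B) -> (A=0 B=3)
Step 5: pour(B -> A) -> (A=3 B=0)
Step 6: fill(B) -> (A=3 B=10)
Step 7: empty(A) -> (A=0 B=10)

Answer: 0 10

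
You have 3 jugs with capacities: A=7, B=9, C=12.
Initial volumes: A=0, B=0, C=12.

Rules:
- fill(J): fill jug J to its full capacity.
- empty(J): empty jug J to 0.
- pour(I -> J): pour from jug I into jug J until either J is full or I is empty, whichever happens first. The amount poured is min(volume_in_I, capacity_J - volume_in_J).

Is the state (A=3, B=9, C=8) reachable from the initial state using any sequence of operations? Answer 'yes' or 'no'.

Answer: yes

Derivation:
BFS from (A=0, B=0, C=12):
  1. pour(C -> A) -> (A=7 B=0 C=5)
  2. empty(A) -> (A=0 B=0 C=5)
  3. pour(C -> A) -> (A=5 B=0 C=0)
  4. fill(C) -> (A=5 B=0 C=12)
  5. pour(C -> B) -> (A=5 B=9 C=3)
  6. empty(B) -> (A=5 B=0 C=3)
  7. pour(A -> B) -> (A=0 B=5 C=3)
  8. pour(C -> A) -> (A=3 B=5 C=0)
  9. fill(C) -> (A=3 B=5 C=12)
  10. pour(C -> B) -> (A=3 B=9 C=8)
Target reached → yes.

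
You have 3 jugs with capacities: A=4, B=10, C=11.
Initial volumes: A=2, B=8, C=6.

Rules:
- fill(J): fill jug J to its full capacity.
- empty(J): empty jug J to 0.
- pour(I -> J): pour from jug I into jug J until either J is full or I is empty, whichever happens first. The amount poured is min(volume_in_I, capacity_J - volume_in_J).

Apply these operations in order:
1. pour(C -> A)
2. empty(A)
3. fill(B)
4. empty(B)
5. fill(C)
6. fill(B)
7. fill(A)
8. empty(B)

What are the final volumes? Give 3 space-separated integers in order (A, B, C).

Step 1: pour(C -> A) -> (A=4 B=8 C=4)
Step 2: empty(A) -> (A=0 B=8 C=4)
Step 3: fill(B) -> (A=0 B=10 C=4)
Step 4: empty(B) -> (A=0 B=0 C=4)
Step 5: fill(C) -> (A=0 B=0 C=11)
Step 6: fill(B) -> (A=0 B=10 C=11)
Step 7: fill(A) -> (A=4 B=10 C=11)
Step 8: empty(B) -> (A=4 B=0 C=11)

Answer: 4 0 11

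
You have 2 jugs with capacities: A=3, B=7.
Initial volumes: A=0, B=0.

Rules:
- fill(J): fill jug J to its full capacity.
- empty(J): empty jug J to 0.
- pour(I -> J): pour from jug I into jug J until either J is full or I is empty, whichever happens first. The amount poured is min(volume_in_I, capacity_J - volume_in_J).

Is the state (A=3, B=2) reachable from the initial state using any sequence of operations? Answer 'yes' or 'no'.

BFS from (A=0, B=0):
  1. fill(A) -> (A=3 B=0)
  2. pour(A -> B) -> (A=0 B=3)
  3. fill(A) -> (A=3 B=3)
  4. pour(A -> B) -> (A=0 B=6)
  5. fill(A) -> (A=3 B=6)
  6. pour(A -> B) -> (A=2 B=7)
  7. empty(B) -> (A=2 B=0)
  8. pour(A -> B) -> (A=0 B=2)
  9. fill(A) -> (A=3 B=2)
Target reached → yes.

Answer: yes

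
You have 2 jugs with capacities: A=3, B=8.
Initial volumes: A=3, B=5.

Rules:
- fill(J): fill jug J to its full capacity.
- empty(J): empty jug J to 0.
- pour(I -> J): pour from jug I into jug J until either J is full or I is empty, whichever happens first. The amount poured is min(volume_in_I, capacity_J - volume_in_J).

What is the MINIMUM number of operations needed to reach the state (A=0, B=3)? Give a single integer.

BFS from (A=3, B=5). One shortest path:
  1. empty(B) -> (A=3 B=0)
  2. pour(A -> B) -> (A=0 B=3)
Reached target in 2 moves.

Answer: 2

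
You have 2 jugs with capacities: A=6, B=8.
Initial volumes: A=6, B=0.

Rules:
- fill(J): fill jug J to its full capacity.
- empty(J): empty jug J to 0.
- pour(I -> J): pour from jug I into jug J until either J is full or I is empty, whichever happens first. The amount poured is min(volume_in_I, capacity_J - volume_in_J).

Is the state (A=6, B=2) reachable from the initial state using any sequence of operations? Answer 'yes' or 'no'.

Answer: yes

Derivation:
BFS from (A=6, B=0):
  1. empty(A) -> (A=0 B=0)
  2. fill(B) -> (A=0 B=8)
  3. pour(B -> A) -> (A=6 B=2)
Target reached → yes.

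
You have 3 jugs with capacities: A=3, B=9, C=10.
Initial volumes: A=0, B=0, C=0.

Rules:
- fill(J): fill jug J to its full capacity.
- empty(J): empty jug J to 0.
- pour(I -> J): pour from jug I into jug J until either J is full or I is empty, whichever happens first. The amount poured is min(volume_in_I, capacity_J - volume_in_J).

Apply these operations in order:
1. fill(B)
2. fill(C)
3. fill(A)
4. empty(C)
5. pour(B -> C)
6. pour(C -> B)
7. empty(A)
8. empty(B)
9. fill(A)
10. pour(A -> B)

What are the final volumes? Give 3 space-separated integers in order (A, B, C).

Step 1: fill(B) -> (A=0 B=9 C=0)
Step 2: fill(C) -> (A=0 B=9 C=10)
Step 3: fill(A) -> (A=3 B=9 C=10)
Step 4: empty(C) -> (A=3 B=9 C=0)
Step 5: pour(B -> C) -> (A=3 B=0 C=9)
Step 6: pour(C -> B) -> (A=3 B=9 C=0)
Step 7: empty(A) -> (A=0 B=9 C=0)
Step 8: empty(B) -> (A=0 B=0 C=0)
Step 9: fill(A) -> (A=3 B=0 C=0)
Step 10: pour(A -> B) -> (A=0 B=3 C=0)

Answer: 0 3 0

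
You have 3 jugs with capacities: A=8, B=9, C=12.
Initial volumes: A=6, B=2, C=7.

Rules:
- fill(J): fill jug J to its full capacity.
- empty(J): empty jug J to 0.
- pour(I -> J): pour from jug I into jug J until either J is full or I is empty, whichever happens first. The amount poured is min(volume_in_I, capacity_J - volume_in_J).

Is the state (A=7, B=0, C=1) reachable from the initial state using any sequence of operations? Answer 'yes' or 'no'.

BFS from (A=6, B=2, C=7):
  1. fill(A) -> (A=8 B=2 C=7)
  2. pour(A -> B) -> (A=1 B=9 C=7)
  3. empty(B) -> (A=1 B=0 C=7)
  4. pour(A -> B) -> (A=0 B=1 C=7)
  5. pour(C -> A) -> (A=7 B=1 C=0)
  6. pour(B -> C) -> (A=7 B=0 C=1)
Target reached → yes.

Answer: yes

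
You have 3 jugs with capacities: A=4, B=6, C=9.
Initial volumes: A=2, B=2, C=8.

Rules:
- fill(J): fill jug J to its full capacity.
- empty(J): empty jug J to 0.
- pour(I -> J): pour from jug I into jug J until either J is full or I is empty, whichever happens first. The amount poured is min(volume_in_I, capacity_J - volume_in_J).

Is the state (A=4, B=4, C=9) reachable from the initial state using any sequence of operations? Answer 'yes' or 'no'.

Answer: yes

Derivation:
BFS from (A=2, B=2, C=8):
  1. fill(B) -> (A=2 B=6 C=8)
  2. fill(C) -> (A=2 B=6 C=9)
  3. pour(B -> A) -> (A=4 B=4 C=9)
Target reached → yes.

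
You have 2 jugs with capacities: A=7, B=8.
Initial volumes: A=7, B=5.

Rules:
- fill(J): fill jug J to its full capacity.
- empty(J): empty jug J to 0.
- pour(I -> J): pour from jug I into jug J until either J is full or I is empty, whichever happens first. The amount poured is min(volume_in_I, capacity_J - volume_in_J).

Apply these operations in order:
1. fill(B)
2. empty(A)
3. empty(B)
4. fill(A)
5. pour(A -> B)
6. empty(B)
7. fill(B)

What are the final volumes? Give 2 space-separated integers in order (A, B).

Answer: 0 8

Derivation:
Step 1: fill(B) -> (A=7 B=8)
Step 2: empty(A) -> (A=0 B=8)
Step 3: empty(B) -> (A=0 B=0)
Step 4: fill(A) -> (A=7 B=0)
Step 5: pour(A -> B) -> (A=0 B=7)
Step 6: empty(B) -> (A=0 B=0)
Step 7: fill(B) -> (A=0 B=8)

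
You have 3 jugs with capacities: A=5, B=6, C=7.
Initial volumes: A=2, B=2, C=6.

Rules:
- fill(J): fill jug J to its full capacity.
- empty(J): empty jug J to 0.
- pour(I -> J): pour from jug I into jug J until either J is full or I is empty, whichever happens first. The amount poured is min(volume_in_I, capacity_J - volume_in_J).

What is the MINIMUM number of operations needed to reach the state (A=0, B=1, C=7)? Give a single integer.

BFS from (A=2, B=2, C=6). One shortest path:
  1. empty(A) -> (A=0 B=2 C=6)
  2. pour(B -> C) -> (A=0 B=1 C=7)
Reached target in 2 moves.

Answer: 2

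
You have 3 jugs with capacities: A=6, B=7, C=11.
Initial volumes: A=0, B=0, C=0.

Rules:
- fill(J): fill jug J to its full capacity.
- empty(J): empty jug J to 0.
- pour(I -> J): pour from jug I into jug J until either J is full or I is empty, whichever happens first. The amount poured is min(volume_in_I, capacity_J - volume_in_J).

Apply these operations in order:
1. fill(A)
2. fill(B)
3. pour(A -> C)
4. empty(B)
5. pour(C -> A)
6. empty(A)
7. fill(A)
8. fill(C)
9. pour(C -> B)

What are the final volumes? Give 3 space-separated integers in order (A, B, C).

Step 1: fill(A) -> (A=6 B=0 C=0)
Step 2: fill(B) -> (A=6 B=7 C=0)
Step 3: pour(A -> C) -> (A=0 B=7 C=6)
Step 4: empty(B) -> (A=0 B=0 C=6)
Step 5: pour(C -> A) -> (A=6 B=0 C=0)
Step 6: empty(A) -> (A=0 B=0 C=0)
Step 7: fill(A) -> (A=6 B=0 C=0)
Step 8: fill(C) -> (A=6 B=0 C=11)
Step 9: pour(C -> B) -> (A=6 B=7 C=4)

Answer: 6 7 4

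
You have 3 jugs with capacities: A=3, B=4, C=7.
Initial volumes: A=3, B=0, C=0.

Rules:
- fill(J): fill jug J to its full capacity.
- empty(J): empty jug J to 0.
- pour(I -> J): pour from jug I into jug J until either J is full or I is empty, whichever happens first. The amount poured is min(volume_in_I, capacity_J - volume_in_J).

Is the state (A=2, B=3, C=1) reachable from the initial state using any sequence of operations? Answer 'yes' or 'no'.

BFS explored all 124 reachable states.
Reachable set includes: (0,0,0), (0,0,1), (0,0,2), (0,0,3), (0,0,4), (0,0,5), (0,0,6), (0,0,7), (0,1,0), (0,1,1), (0,1,2), (0,1,3) ...
Target (A=2, B=3, C=1) not in reachable set → no.

Answer: no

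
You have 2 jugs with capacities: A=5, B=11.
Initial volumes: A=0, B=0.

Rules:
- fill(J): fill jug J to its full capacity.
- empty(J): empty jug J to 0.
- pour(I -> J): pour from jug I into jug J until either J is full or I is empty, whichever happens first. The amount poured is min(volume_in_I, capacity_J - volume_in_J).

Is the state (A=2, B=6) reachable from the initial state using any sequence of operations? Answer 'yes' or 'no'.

BFS explored all 32 reachable states.
Reachable set includes: (0,0), (0,1), (0,2), (0,3), (0,4), (0,5), (0,6), (0,7), (0,8), (0,9), (0,10), (0,11) ...
Target (A=2, B=6) not in reachable set → no.

Answer: no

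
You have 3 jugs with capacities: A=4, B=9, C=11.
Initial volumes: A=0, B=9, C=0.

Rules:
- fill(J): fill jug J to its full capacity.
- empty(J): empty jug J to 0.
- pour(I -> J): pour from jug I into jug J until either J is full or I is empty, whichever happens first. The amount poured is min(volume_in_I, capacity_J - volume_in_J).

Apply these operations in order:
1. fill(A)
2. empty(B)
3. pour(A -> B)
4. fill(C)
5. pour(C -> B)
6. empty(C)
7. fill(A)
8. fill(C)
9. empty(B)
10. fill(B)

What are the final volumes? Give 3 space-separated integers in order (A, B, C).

Answer: 4 9 11

Derivation:
Step 1: fill(A) -> (A=4 B=9 C=0)
Step 2: empty(B) -> (A=4 B=0 C=0)
Step 3: pour(A -> B) -> (A=0 B=4 C=0)
Step 4: fill(C) -> (A=0 B=4 C=11)
Step 5: pour(C -> B) -> (A=0 B=9 C=6)
Step 6: empty(C) -> (A=0 B=9 C=0)
Step 7: fill(A) -> (A=4 B=9 C=0)
Step 8: fill(C) -> (A=4 B=9 C=11)
Step 9: empty(B) -> (A=4 B=0 C=11)
Step 10: fill(B) -> (A=4 B=9 C=11)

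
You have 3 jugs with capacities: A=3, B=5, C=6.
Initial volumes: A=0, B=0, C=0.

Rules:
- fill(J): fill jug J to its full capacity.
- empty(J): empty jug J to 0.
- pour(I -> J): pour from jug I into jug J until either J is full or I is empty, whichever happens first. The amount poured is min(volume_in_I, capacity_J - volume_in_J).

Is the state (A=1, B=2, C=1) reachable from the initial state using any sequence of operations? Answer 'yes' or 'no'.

BFS explored all 128 reachable states.
Reachable set includes: (0,0,0), (0,0,1), (0,0,2), (0,0,3), (0,0,4), (0,0,5), (0,0,6), (0,1,0), (0,1,1), (0,1,2), (0,1,3), (0,1,4) ...
Target (A=1, B=2, C=1) not in reachable set → no.

Answer: no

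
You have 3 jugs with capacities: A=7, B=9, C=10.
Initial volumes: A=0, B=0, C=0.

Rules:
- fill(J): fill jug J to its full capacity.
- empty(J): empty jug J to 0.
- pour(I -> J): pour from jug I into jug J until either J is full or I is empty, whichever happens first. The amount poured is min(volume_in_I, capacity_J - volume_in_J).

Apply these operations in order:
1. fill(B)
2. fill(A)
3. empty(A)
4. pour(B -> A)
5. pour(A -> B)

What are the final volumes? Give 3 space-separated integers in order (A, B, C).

Answer: 0 9 0

Derivation:
Step 1: fill(B) -> (A=0 B=9 C=0)
Step 2: fill(A) -> (A=7 B=9 C=0)
Step 3: empty(A) -> (A=0 B=9 C=0)
Step 4: pour(B -> A) -> (A=7 B=2 C=0)
Step 5: pour(A -> B) -> (A=0 B=9 C=0)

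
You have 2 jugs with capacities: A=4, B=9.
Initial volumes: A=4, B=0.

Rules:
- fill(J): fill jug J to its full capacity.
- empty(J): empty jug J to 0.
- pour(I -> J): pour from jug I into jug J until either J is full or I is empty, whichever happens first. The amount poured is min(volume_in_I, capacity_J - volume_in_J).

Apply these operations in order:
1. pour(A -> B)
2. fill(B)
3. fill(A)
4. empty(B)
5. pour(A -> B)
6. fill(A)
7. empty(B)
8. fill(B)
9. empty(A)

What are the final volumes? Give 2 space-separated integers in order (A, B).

Answer: 0 9

Derivation:
Step 1: pour(A -> B) -> (A=0 B=4)
Step 2: fill(B) -> (A=0 B=9)
Step 3: fill(A) -> (A=4 B=9)
Step 4: empty(B) -> (A=4 B=0)
Step 5: pour(A -> B) -> (A=0 B=4)
Step 6: fill(A) -> (A=4 B=4)
Step 7: empty(B) -> (A=4 B=0)
Step 8: fill(B) -> (A=4 B=9)
Step 9: empty(A) -> (A=0 B=9)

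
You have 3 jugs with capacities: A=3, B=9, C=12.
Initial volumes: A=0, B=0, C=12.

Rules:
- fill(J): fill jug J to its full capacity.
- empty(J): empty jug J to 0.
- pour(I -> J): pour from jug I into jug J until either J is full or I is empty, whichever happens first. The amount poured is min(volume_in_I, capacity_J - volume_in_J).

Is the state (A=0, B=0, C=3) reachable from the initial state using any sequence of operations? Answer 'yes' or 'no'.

BFS from (A=0, B=0, C=12):
  1. pour(C -> B) -> (A=0 B=9 C=3)
  2. empty(B) -> (A=0 B=0 C=3)
Target reached → yes.

Answer: yes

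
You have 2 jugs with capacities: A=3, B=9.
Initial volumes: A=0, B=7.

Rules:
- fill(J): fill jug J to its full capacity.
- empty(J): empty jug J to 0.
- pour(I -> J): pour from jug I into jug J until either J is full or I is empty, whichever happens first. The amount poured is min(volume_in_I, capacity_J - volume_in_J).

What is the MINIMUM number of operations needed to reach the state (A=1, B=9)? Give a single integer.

BFS from (A=0, B=7). One shortest path:
  1. fill(A) -> (A=3 B=7)
  2. pour(A -> B) -> (A=1 B=9)
Reached target in 2 moves.

Answer: 2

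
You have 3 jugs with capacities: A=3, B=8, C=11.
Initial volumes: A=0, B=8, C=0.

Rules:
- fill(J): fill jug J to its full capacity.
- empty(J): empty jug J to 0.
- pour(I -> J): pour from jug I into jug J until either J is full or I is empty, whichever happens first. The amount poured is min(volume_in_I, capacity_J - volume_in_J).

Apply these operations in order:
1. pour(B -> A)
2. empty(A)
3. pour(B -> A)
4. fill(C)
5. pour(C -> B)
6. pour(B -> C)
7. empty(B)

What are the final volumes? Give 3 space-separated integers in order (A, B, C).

Answer: 3 0 11

Derivation:
Step 1: pour(B -> A) -> (A=3 B=5 C=0)
Step 2: empty(A) -> (A=0 B=5 C=0)
Step 3: pour(B -> A) -> (A=3 B=2 C=0)
Step 4: fill(C) -> (A=3 B=2 C=11)
Step 5: pour(C -> B) -> (A=3 B=8 C=5)
Step 6: pour(B -> C) -> (A=3 B=2 C=11)
Step 7: empty(B) -> (A=3 B=0 C=11)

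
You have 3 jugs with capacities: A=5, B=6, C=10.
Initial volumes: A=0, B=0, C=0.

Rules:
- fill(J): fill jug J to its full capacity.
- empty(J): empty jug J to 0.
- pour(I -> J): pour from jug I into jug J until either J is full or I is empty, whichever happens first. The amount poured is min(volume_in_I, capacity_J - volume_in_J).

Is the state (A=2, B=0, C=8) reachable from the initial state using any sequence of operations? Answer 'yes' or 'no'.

Answer: yes

Derivation:
BFS from (A=0, B=0, C=0):
  1. fill(C) -> (A=0 B=0 C=10)
  2. pour(C -> B) -> (A=0 B=6 C=4)
  3. pour(B -> A) -> (A=5 B=1 C=4)
  4. pour(A -> C) -> (A=0 B=1 C=9)
  5. pour(B -> A) -> (A=1 B=0 C=9)
  6. pour(C -> B) -> (A=1 B=6 C=3)
  7. pour(B -> A) -> (A=5 B=2 C=3)
  8. pour(A -> C) -> (A=0 B=2 C=8)
  9. pour(B -> A) -> (A=2 B=0 C=8)
Target reached → yes.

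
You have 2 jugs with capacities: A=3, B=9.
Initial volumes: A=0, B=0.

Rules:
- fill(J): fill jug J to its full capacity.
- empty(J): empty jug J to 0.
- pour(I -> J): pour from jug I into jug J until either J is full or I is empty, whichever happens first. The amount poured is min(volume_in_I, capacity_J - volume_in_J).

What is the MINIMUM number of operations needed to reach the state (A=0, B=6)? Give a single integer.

Answer: 3

Derivation:
BFS from (A=0, B=0). One shortest path:
  1. fill(B) -> (A=0 B=9)
  2. pour(B -> A) -> (A=3 B=6)
  3. empty(A) -> (A=0 B=6)
Reached target in 3 moves.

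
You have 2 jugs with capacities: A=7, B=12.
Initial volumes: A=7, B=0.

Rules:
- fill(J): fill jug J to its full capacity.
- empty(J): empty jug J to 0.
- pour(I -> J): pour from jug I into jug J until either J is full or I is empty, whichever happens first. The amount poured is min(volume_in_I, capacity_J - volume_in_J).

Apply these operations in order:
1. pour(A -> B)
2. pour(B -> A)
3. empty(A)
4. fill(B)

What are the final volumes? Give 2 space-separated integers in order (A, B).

Answer: 0 12

Derivation:
Step 1: pour(A -> B) -> (A=0 B=7)
Step 2: pour(B -> A) -> (A=7 B=0)
Step 3: empty(A) -> (A=0 B=0)
Step 4: fill(B) -> (A=0 B=12)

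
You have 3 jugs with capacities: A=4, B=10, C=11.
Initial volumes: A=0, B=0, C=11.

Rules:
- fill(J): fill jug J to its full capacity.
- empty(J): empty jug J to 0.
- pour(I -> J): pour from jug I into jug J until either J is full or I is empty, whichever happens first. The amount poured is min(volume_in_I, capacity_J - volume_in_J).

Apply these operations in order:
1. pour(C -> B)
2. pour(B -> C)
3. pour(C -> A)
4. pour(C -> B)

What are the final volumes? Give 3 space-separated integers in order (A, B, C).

Answer: 4 7 0

Derivation:
Step 1: pour(C -> B) -> (A=0 B=10 C=1)
Step 2: pour(B -> C) -> (A=0 B=0 C=11)
Step 3: pour(C -> A) -> (A=4 B=0 C=7)
Step 4: pour(C -> B) -> (A=4 B=7 C=0)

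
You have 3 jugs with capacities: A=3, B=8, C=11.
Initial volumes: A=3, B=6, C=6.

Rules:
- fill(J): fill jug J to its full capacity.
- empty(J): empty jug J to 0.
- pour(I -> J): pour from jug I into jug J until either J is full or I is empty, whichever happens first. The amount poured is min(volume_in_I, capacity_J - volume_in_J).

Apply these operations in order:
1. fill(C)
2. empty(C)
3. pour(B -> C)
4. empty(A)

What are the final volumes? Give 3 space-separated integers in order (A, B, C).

Answer: 0 0 6

Derivation:
Step 1: fill(C) -> (A=3 B=6 C=11)
Step 2: empty(C) -> (A=3 B=6 C=0)
Step 3: pour(B -> C) -> (A=3 B=0 C=6)
Step 4: empty(A) -> (A=0 B=0 C=6)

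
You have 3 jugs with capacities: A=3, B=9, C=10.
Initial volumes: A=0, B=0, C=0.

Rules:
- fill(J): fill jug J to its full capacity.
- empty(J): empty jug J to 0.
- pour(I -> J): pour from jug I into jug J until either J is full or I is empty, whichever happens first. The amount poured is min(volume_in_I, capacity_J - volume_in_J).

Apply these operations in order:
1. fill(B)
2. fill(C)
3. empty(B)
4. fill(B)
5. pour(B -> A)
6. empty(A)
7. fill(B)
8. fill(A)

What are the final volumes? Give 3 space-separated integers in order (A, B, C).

Step 1: fill(B) -> (A=0 B=9 C=0)
Step 2: fill(C) -> (A=0 B=9 C=10)
Step 3: empty(B) -> (A=0 B=0 C=10)
Step 4: fill(B) -> (A=0 B=9 C=10)
Step 5: pour(B -> A) -> (A=3 B=6 C=10)
Step 6: empty(A) -> (A=0 B=6 C=10)
Step 7: fill(B) -> (A=0 B=9 C=10)
Step 8: fill(A) -> (A=3 B=9 C=10)

Answer: 3 9 10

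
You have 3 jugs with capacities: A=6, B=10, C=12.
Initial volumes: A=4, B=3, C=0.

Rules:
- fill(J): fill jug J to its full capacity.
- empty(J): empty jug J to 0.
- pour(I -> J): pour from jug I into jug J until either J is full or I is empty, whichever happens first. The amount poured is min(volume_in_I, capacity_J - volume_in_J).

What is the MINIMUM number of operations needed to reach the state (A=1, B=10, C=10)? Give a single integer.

BFS from (A=4, B=3, C=0). One shortest path:
  1. pour(B -> A) -> (A=6 B=1 C=0)
  2. empty(A) -> (A=0 B=1 C=0)
  3. pour(B -> A) -> (A=1 B=0 C=0)
  4. fill(B) -> (A=1 B=10 C=0)
  5. pour(B -> C) -> (A=1 B=0 C=10)
  6. fill(B) -> (A=1 B=10 C=10)
Reached target in 6 moves.

Answer: 6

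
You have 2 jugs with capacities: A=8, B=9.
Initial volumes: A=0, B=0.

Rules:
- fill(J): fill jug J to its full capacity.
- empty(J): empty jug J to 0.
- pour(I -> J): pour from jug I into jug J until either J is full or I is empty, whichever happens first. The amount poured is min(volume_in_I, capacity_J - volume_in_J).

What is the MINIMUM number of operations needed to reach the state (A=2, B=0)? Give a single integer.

Answer: 8

Derivation:
BFS from (A=0, B=0). One shortest path:
  1. fill(B) -> (A=0 B=9)
  2. pour(B -> A) -> (A=8 B=1)
  3. empty(A) -> (A=0 B=1)
  4. pour(B -> A) -> (A=1 B=0)
  5. fill(B) -> (A=1 B=9)
  6. pour(B -> A) -> (A=8 B=2)
  7. empty(A) -> (A=0 B=2)
  8. pour(B -> A) -> (A=2 B=0)
Reached target in 8 moves.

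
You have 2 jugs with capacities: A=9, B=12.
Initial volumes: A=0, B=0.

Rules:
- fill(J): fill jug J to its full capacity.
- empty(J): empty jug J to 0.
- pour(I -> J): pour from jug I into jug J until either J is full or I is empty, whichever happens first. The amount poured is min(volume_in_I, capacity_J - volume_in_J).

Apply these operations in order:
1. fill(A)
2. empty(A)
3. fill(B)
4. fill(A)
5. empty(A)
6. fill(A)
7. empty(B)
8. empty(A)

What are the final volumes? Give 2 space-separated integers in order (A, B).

Answer: 0 0

Derivation:
Step 1: fill(A) -> (A=9 B=0)
Step 2: empty(A) -> (A=0 B=0)
Step 3: fill(B) -> (A=0 B=12)
Step 4: fill(A) -> (A=9 B=12)
Step 5: empty(A) -> (A=0 B=12)
Step 6: fill(A) -> (A=9 B=12)
Step 7: empty(B) -> (A=9 B=0)
Step 8: empty(A) -> (A=0 B=0)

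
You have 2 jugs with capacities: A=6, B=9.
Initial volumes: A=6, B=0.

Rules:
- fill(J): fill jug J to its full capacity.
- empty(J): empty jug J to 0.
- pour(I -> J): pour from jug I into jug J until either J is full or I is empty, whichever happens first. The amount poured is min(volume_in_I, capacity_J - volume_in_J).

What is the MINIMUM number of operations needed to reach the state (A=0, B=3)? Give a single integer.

BFS from (A=6, B=0). One shortest path:
  1. empty(A) -> (A=0 B=0)
  2. fill(B) -> (A=0 B=9)
  3. pour(B -> A) -> (A=6 B=3)
  4. empty(A) -> (A=0 B=3)
Reached target in 4 moves.

Answer: 4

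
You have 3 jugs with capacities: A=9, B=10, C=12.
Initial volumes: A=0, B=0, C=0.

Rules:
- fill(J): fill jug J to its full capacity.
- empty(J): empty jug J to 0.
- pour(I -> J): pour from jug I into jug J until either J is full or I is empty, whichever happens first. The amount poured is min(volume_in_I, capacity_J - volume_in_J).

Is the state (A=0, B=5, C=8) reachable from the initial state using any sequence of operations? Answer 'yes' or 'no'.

Answer: yes

Derivation:
BFS from (A=0, B=0, C=0):
  1. fill(C) -> (A=0 B=0 C=12)
  2. pour(C -> B) -> (A=0 B=10 C=2)
  3. pour(C -> A) -> (A=2 B=10 C=0)
  4. pour(B -> C) -> (A=2 B=0 C=10)
  5. fill(B) -> (A=2 B=10 C=10)
  6. pour(B -> C) -> (A=2 B=8 C=12)
  7. pour(C -> A) -> (A=9 B=8 C=5)
  8. empty(A) -> (A=0 B=8 C=5)
  9. pour(B -> A) -> (A=8 B=0 C=5)
  10. pour(C -> B) -> (A=8 B=5 C=0)
  11. pour(A -> C) -> (A=0 B=5 C=8)
Target reached → yes.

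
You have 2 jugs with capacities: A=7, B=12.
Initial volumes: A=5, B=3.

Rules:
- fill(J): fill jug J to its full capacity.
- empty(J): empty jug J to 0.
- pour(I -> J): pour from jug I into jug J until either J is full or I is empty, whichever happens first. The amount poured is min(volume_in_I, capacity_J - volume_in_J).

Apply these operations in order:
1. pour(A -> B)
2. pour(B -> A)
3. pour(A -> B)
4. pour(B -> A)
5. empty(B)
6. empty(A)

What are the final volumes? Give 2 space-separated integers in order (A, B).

Answer: 0 0

Derivation:
Step 1: pour(A -> B) -> (A=0 B=8)
Step 2: pour(B -> A) -> (A=7 B=1)
Step 3: pour(A -> B) -> (A=0 B=8)
Step 4: pour(B -> A) -> (A=7 B=1)
Step 5: empty(B) -> (A=7 B=0)
Step 6: empty(A) -> (A=0 B=0)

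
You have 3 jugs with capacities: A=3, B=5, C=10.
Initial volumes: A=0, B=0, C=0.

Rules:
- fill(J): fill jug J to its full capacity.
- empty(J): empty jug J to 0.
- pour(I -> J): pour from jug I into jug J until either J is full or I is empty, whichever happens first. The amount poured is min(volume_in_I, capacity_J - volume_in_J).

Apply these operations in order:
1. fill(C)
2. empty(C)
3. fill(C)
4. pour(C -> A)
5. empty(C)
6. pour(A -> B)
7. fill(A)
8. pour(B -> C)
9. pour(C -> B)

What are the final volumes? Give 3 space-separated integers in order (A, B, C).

Answer: 3 3 0

Derivation:
Step 1: fill(C) -> (A=0 B=0 C=10)
Step 2: empty(C) -> (A=0 B=0 C=0)
Step 3: fill(C) -> (A=0 B=0 C=10)
Step 4: pour(C -> A) -> (A=3 B=0 C=7)
Step 5: empty(C) -> (A=3 B=0 C=0)
Step 6: pour(A -> B) -> (A=0 B=3 C=0)
Step 7: fill(A) -> (A=3 B=3 C=0)
Step 8: pour(B -> C) -> (A=3 B=0 C=3)
Step 9: pour(C -> B) -> (A=3 B=3 C=0)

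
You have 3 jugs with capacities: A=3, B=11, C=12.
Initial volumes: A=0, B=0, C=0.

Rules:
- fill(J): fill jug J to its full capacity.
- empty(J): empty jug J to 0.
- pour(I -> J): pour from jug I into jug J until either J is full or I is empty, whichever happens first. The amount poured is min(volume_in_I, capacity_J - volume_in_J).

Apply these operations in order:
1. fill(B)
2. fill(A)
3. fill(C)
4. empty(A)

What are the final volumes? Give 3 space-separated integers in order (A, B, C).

Answer: 0 11 12

Derivation:
Step 1: fill(B) -> (A=0 B=11 C=0)
Step 2: fill(A) -> (A=3 B=11 C=0)
Step 3: fill(C) -> (A=3 B=11 C=12)
Step 4: empty(A) -> (A=0 B=11 C=12)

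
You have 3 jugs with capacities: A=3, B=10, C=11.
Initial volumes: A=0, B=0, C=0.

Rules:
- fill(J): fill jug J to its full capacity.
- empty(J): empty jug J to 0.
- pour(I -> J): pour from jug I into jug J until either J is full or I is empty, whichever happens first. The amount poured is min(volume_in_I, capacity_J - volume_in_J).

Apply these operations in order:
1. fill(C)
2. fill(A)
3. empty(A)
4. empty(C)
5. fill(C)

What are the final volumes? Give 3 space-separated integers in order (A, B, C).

Step 1: fill(C) -> (A=0 B=0 C=11)
Step 2: fill(A) -> (A=3 B=0 C=11)
Step 3: empty(A) -> (A=0 B=0 C=11)
Step 4: empty(C) -> (A=0 B=0 C=0)
Step 5: fill(C) -> (A=0 B=0 C=11)

Answer: 0 0 11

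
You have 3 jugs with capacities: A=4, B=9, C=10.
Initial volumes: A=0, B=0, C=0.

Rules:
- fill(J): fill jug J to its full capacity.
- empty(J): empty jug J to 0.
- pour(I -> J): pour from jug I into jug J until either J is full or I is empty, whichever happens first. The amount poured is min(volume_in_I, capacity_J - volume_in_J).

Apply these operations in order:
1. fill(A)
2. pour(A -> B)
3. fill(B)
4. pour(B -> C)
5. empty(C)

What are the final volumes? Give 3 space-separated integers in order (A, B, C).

Step 1: fill(A) -> (A=4 B=0 C=0)
Step 2: pour(A -> B) -> (A=0 B=4 C=0)
Step 3: fill(B) -> (A=0 B=9 C=0)
Step 4: pour(B -> C) -> (A=0 B=0 C=9)
Step 5: empty(C) -> (A=0 B=0 C=0)

Answer: 0 0 0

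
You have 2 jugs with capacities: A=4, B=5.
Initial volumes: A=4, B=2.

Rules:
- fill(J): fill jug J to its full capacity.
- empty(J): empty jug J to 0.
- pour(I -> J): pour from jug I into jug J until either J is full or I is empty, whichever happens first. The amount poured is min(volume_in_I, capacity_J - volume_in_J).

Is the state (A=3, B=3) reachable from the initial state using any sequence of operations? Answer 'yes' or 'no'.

BFS explored all 18 reachable states.
Reachable set includes: (0,0), (0,1), (0,2), (0,3), (0,4), (0,5), (1,0), (1,5), (2,0), (2,5), (3,0), (3,5) ...
Target (A=3, B=3) not in reachable set → no.

Answer: no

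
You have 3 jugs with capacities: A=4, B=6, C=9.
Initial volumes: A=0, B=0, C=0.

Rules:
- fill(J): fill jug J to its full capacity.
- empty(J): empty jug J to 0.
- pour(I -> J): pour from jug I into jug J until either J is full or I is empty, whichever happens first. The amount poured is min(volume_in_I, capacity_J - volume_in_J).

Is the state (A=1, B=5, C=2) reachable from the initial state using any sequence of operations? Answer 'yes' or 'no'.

BFS explored all 230 reachable states.
Reachable set includes: (0,0,0), (0,0,1), (0,0,2), (0,0,3), (0,0,4), (0,0,5), (0,0,6), (0,0,7), (0,0,8), (0,0,9), (0,1,0), (0,1,1) ...
Target (A=1, B=5, C=2) not in reachable set → no.

Answer: no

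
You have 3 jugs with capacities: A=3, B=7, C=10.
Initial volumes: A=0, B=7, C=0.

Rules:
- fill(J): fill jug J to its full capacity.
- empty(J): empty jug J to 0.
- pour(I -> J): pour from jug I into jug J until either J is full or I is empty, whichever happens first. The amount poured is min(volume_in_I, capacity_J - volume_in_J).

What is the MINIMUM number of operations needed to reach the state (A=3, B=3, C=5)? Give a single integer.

BFS from (A=0, B=7, C=0). One shortest path:
  1. pour(B -> A) -> (A=3 B=4 C=0)
  2. empty(A) -> (A=0 B=4 C=0)
  3. pour(B -> A) -> (A=3 B=1 C=0)
  4. pour(B -> C) -> (A=3 B=0 C=1)
  5. fill(B) -> (A=3 B=7 C=1)
  6. pour(B -> C) -> (A=3 B=0 C=8)
  7. pour(A -> B) -> (A=0 B=3 C=8)
  8. pour(C -> A) -> (A=3 B=3 C=5)
Reached target in 8 moves.

Answer: 8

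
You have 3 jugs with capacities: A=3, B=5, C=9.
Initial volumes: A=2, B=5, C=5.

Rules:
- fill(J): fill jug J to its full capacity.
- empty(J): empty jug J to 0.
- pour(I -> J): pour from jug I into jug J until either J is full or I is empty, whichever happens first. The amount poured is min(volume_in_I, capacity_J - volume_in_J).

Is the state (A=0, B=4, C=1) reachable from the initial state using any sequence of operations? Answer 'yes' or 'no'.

Answer: yes

Derivation:
BFS from (A=2, B=5, C=5):
  1. pour(B -> C) -> (A=2 B=1 C=9)
  2. empty(C) -> (A=2 B=1 C=0)
  3. pour(B -> C) -> (A=2 B=0 C=1)
  4. fill(B) -> (A=2 B=5 C=1)
  5. pour(B -> A) -> (A=3 B=4 C=1)
  6. empty(A) -> (A=0 B=4 C=1)
Target reached → yes.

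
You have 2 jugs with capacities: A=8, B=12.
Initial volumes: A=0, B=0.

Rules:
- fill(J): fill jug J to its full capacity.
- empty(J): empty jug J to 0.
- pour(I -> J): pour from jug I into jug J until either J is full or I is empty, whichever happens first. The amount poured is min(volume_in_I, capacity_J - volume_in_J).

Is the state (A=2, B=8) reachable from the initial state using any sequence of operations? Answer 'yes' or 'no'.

Answer: no

Derivation:
BFS explored all 10 reachable states.
Reachable set includes: (0,0), (0,4), (0,8), (0,12), (4,0), (4,12), (8,0), (8,4), (8,8), (8,12)
Target (A=2, B=8) not in reachable set → no.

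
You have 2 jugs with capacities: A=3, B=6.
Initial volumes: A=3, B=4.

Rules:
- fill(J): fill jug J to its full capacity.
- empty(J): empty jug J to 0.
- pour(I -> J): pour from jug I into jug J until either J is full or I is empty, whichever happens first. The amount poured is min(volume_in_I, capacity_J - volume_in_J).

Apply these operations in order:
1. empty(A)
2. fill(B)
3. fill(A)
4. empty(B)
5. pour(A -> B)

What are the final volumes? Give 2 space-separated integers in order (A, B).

Answer: 0 3

Derivation:
Step 1: empty(A) -> (A=0 B=4)
Step 2: fill(B) -> (A=0 B=6)
Step 3: fill(A) -> (A=3 B=6)
Step 4: empty(B) -> (A=3 B=0)
Step 5: pour(A -> B) -> (A=0 B=3)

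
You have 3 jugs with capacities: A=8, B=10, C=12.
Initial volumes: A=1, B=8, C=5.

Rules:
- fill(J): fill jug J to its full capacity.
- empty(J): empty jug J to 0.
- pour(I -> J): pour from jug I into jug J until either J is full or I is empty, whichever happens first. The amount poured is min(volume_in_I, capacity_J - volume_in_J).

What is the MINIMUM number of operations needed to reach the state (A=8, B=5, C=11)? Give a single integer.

Answer: 6

Derivation:
BFS from (A=1, B=8, C=5). One shortest path:
  1. pour(C -> B) -> (A=1 B=10 C=3)
  2. pour(B -> A) -> (A=8 B=3 C=3)
  3. pour(A -> C) -> (A=0 B=3 C=11)
  4. pour(B -> A) -> (A=3 B=0 C=11)
  5. fill(B) -> (A=3 B=10 C=11)
  6. pour(B -> A) -> (A=8 B=5 C=11)
Reached target in 6 moves.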